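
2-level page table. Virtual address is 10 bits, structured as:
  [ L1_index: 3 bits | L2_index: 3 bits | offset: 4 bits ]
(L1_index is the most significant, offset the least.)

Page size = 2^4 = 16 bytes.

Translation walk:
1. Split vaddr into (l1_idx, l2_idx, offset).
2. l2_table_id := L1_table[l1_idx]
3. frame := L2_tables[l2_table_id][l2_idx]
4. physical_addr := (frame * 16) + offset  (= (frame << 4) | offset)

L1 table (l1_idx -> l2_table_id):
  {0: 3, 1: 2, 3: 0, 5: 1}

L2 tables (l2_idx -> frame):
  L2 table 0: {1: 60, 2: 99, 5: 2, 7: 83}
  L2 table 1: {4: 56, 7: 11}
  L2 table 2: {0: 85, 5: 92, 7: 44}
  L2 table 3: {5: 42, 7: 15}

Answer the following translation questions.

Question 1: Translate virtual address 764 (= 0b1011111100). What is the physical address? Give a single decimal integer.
vaddr = 764 = 0b1011111100
Split: l1_idx=5, l2_idx=7, offset=12
L1[5] = 1
L2[1][7] = 11
paddr = 11 * 16 + 12 = 188

Answer: 188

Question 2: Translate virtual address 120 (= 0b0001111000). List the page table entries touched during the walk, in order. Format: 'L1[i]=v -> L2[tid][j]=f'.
Answer: L1[0]=3 -> L2[3][7]=15

Derivation:
vaddr = 120 = 0b0001111000
Split: l1_idx=0, l2_idx=7, offset=8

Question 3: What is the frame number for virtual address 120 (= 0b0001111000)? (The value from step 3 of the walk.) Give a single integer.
vaddr = 120: l1_idx=0, l2_idx=7
L1[0] = 3; L2[3][7] = 15

Answer: 15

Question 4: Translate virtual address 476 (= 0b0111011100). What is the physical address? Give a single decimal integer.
Answer: 44

Derivation:
vaddr = 476 = 0b0111011100
Split: l1_idx=3, l2_idx=5, offset=12
L1[3] = 0
L2[0][5] = 2
paddr = 2 * 16 + 12 = 44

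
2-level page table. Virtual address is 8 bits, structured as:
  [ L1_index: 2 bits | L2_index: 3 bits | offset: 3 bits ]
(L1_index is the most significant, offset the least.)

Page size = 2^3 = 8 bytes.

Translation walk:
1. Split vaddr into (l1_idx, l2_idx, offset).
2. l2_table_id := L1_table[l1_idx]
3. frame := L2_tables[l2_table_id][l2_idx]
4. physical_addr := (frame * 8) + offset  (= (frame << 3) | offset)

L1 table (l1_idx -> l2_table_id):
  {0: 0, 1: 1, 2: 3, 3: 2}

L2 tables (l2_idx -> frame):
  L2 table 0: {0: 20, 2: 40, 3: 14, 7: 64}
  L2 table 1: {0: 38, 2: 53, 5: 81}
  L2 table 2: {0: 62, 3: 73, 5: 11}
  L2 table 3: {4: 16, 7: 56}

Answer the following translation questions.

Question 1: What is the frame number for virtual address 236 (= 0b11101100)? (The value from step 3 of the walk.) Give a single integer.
Answer: 11

Derivation:
vaddr = 236: l1_idx=3, l2_idx=5
L1[3] = 2; L2[2][5] = 11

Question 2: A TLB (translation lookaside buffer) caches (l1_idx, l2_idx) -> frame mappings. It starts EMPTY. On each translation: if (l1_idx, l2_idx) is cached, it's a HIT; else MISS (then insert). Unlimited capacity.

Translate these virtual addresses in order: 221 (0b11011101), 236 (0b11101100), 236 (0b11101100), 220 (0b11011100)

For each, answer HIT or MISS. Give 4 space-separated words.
vaddr=221: (3,3) not in TLB -> MISS, insert
vaddr=236: (3,5) not in TLB -> MISS, insert
vaddr=236: (3,5) in TLB -> HIT
vaddr=220: (3,3) in TLB -> HIT

Answer: MISS MISS HIT HIT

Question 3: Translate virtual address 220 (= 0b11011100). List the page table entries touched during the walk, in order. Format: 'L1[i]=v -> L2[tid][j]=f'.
vaddr = 220 = 0b11011100
Split: l1_idx=3, l2_idx=3, offset=4

Answer: L1[3]=2 -> L2[2][3]=73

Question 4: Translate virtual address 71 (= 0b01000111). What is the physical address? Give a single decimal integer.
vaddr = 71 = 0b01000111
Split: l1_idx=1, l2_idx=0, offset=7
L1[1] = 1
L2[1][0] = 38
paddr = 38 * 8 + 7 = 311

Answer: 311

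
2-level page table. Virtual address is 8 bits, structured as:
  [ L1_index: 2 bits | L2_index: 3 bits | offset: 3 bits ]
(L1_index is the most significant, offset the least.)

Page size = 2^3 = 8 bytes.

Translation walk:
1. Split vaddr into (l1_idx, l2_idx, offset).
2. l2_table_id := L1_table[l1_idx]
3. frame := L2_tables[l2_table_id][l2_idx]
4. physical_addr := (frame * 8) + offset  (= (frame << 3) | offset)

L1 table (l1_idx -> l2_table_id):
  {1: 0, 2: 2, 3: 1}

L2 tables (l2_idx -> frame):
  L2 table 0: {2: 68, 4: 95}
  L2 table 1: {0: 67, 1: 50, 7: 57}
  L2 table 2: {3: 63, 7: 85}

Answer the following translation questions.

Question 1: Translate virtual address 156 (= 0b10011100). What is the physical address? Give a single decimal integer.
Answer: 508

Derivation:
vaddr = 156 = 0b10011100
Split: l1_idx=2, l2_idx=3, offset=4
L1[2] = 2
L2[2][3] = 63
paddr = 63 * 8 + 4 = 508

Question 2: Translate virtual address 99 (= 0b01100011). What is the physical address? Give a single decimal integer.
Answer: 763

Derivation:
vaddr = 99 = 0b01100011
Split: l1_idx=1, l2_idx=4, offset=3
L1[1] = 0
L2[0][4] = 95
paddr = 95 * 8 + 3 = 763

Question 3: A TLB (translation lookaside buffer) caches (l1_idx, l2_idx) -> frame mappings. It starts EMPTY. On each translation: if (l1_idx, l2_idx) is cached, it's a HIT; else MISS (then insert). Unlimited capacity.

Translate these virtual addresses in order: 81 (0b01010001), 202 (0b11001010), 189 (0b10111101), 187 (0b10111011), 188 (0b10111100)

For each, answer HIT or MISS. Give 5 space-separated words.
vaddr=81: (1,2) not in TLB -> MISS, insert
vaddr=202: (3,1) not in TLB -> MISS, insert
vaddr=189: (2,7) not in TLB -> MISS, insert
vaddr=187: (2,7) in TLB -> HIT
vaddr=188: (2,7) in TLB -> HIT

Answer: MISS MISS MISS HIT HIT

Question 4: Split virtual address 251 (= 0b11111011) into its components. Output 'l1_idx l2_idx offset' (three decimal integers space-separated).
vaddr = 251 = 0b11111011
  top 2 bits -> l1_idx = 3
  next 3 bits -> l2_idx = 7
  bottom 3 bits -> offset = 3

Answer: 3 7 3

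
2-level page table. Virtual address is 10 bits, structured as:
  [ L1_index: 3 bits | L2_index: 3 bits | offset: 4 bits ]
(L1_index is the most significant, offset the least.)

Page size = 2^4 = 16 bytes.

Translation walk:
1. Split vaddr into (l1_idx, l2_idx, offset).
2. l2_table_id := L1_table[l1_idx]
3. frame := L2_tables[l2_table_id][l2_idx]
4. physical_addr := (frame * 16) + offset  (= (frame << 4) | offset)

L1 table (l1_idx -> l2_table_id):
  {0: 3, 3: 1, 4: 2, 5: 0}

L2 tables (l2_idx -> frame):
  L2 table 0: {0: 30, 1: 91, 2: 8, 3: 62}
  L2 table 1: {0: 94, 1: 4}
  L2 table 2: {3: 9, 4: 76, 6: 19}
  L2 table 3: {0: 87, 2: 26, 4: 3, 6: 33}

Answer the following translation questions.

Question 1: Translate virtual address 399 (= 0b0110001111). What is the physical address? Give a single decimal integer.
vaddr = 399 = 0b0110001111
Split: l1_idx=3, l2_idx=0, offset=15
L1[3] = 1
L2[1][0] = 94
paddr = 94 * 16 + 15 = 1519

Answer: 1519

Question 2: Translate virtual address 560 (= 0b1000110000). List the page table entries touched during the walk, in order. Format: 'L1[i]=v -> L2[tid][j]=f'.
vaddr = 560 = 0b1000110000
Split: l1_idx=4, l2_idx=3, offset=0

Answer: L1[4]=2 -> L2[2][3]=9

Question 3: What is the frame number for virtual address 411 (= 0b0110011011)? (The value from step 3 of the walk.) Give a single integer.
vaddr = 411: l1_idx=3, l2_idx=1
L1[3] = 1; L2[1][1] = 4

Answer: 4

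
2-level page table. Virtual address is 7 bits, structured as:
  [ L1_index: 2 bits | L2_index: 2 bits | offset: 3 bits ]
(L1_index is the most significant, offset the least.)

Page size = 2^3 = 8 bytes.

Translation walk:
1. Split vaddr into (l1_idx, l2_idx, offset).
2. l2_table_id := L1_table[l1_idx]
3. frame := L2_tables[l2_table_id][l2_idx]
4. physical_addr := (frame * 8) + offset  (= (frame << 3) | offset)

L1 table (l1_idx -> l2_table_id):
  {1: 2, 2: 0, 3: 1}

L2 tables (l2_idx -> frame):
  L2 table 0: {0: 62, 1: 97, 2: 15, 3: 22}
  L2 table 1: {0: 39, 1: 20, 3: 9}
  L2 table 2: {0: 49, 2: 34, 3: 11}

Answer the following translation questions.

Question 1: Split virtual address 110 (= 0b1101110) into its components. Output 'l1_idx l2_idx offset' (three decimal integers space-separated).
Answer: 3 1 6

Derivation:
vaddr = 110 = 0b1101110
  top 2 bits -> l1_idx = 3
  next 2 bits -> l2_idx = 1
  bottom 3 bits -> offset = 6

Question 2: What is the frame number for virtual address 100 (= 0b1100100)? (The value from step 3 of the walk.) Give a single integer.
vaddr = 100: l1_idx=3, l2_idx=0
L1[3] = 1; L2[1][0] = 39

Answer: 39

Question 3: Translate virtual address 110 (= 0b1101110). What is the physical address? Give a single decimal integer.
Answer: 166

Derivation:
vaddr = 110 = 0b1101110
Split: l1_idx=3, l2_idx=1, offset=6
L1[3] = 1
L2[1][1] = 20
paddr = 20 * 8 + 6 = 166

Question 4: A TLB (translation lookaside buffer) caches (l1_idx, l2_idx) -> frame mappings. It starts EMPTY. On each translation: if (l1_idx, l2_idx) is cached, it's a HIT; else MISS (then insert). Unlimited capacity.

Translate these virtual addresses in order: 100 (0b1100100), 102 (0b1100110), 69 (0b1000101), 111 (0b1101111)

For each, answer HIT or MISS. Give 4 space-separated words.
Answer: MISS HIT MISS MISS

Derivation:
vaddr=100: (3,0) not in TLB -> MISS, insert
vaddr=102: (3,0) in TLB -> HIT
vaddr=69: (2,0) not in TLB -> MISS, insert
vaddr=111: (3,1) not in TLB -> MISS, insert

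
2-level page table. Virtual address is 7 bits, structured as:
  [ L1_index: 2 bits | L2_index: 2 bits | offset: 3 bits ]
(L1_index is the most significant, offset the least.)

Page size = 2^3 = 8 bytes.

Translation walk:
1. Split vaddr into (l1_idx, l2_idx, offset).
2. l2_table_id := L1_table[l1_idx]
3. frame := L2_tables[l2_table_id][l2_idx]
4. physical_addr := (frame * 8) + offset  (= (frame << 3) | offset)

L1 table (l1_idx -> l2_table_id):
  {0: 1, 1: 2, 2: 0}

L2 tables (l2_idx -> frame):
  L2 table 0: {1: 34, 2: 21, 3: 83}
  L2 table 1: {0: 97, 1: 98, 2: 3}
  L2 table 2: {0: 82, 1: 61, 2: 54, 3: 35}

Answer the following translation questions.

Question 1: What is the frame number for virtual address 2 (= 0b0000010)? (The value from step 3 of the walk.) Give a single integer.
Answer: 97

Derivation:
vaddr = 2: l1_idx=0, l2_idx=0
L1[0] = 1; L2[1][0] = 97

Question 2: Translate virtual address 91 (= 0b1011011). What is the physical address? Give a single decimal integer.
Answer: 667

Derivation:
vaddr = 91 = 0b1011011
Split: l1_idx=2, l2_idx=3, offset=3
L1[2] = 0
L2[0][3] = 83
paddr = 83 * 8 + 3 = 667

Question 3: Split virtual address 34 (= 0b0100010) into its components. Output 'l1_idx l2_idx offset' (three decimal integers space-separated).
Answer: 1 0 2

Derivation:
vaddr = 34 = 0b0100010
  top 2 bits -> l1_idx = 1
  next 2 bits -> l2_idx = 0
  bottom 3 bits -> offset = 2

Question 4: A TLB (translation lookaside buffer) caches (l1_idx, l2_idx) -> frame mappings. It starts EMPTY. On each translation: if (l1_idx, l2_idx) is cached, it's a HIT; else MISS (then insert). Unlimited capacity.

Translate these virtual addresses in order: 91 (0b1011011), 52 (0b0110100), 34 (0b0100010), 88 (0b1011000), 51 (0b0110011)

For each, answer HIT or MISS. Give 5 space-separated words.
vaddr=91: (2,3) not in TLB -> MISS, insert
vaddr=52: (1,2) not in TLB -> MISS, insert
vaddr=34: (1,0) not in TLB -> MISS, insert
vaddr=88: (2,3) in TLB -> HIT
vaddr=51: (1,2) in TLB -> HIT

Answer: MISS MISS MISS HIT HIT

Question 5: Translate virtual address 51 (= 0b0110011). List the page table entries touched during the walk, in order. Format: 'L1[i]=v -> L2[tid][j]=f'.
Answer: L1[1]=2 -> L2[2][2]=54

Derivation:
vaddr = 51 = 0b0110011
Split: l1_idx=1, l2_idx=2, offset=3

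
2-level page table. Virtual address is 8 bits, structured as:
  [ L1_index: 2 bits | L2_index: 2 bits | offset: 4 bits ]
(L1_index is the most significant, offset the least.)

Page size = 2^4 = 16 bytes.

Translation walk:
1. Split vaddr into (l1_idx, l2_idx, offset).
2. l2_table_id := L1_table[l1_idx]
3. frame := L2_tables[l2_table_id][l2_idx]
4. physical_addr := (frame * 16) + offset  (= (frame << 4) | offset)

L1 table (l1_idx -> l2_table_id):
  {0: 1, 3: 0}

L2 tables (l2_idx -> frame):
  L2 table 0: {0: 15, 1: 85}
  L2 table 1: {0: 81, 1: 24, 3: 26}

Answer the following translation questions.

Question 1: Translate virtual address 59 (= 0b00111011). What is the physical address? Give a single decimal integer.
vaddr = 59 = 0b00111011
Split: l1_idx=0, l2_idx=3, offset=11
L1[0] = 1
L2[1][3] = 26
paddr = 26 * 16 + 11 = 427

Answer: 427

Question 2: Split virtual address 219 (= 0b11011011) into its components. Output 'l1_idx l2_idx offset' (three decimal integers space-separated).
Answer: 3 1 11

Derivation:
vaddr = 219 = 0b11011011
  top 2 bits -> l1_idx = 3
  next 2 bits -> l2_idx = 1
  bottom 4 bits -> offset = 11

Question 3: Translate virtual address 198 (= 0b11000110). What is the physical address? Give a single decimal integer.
vaddr = 198 = 0b11000110
Split: l1_idx=3, l2_idx=0, offset=6
L1[3] = 0
L2[0][0] = 15
paddr = 15 * 16 + 6 = 246

Answer: 246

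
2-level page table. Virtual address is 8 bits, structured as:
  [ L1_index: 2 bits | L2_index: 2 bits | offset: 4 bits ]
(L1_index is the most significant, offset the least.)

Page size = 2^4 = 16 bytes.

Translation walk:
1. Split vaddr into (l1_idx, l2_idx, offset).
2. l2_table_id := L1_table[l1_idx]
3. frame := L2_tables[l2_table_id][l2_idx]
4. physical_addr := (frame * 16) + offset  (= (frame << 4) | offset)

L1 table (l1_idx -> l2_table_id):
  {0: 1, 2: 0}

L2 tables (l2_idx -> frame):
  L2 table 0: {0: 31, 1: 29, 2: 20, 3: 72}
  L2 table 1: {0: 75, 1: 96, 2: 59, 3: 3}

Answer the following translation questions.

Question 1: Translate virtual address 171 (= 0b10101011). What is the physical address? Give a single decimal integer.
vaddr = 171 = 0b10101011
Split: l1_idx=2, l2_idx=2, offset=11
L1[2] = 0
L2[0][2] = 20
paddr = 20 * 16 + 11 = 331

Answer: 331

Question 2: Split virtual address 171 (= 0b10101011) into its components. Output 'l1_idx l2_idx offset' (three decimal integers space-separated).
Answer: 2 2 11

Derivation:
vaddr = 171 = 0b10101011
  top 2 bits -> l1_idx = 2
  next 2 bits -> l2_idx = 2
  bottom 4 bits -> offset = 11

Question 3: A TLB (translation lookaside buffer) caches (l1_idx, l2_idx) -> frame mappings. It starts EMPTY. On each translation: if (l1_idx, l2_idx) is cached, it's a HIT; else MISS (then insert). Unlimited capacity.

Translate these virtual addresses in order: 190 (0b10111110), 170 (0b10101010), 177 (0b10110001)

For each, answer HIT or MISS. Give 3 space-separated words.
Answer: MISS MISS HIT

Derivation:
vaddr=190: (2,3) not in TLB -> MISS, insert
vaddr=170: (2,2) not in TLB -> MISS, insert
vaddr=177: (2,3) in TLB -> HIT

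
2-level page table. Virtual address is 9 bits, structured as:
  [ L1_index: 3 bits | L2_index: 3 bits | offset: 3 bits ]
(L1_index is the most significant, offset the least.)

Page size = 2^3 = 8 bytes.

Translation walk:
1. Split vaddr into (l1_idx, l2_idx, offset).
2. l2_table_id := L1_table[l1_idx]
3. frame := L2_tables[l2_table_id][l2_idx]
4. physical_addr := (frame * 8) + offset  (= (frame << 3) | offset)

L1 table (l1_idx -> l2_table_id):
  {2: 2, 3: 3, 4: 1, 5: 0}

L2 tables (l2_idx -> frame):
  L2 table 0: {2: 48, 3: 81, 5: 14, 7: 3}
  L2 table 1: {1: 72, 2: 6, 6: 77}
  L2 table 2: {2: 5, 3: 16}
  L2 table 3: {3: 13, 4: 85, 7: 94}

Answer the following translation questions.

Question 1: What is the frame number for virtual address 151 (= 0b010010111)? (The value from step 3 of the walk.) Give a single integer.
vaddr = 151: l1_idx=2, l2_idx=2
L1[2] = 2; L2[2][2] = 5

Answer: 5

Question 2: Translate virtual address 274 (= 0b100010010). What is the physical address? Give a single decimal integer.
Answer: 50

Derivation:
vaddr = 274 = 0b100010010
Split: l1_idx=4, l2_idx=2, offset=2
L1[4] = 1
L2[1][2] = 6
paddr = 6 * 8 + 2 = 50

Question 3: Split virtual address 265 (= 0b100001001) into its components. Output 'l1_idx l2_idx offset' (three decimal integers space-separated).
Answer: 4 1 1

Derivation:
vaddr = 265 = 0b100001001
  top 3 bits -> l1_idx = 4
  next 3 bits -> l2_idx = 1
  bottom 3 bits -> offset = 1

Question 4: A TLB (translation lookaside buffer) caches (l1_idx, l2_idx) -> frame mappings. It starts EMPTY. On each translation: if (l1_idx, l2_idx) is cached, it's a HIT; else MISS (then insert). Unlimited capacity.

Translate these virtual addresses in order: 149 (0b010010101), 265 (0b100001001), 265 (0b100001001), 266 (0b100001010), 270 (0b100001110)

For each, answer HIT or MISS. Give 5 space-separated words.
vaddr=149: (2,2) not in TLB -> MISS, insert
vaddr=265: (4,1) not in TLB -> MISS, insert
vaddr=265: (4,1) in TLB -> HIT
vaddr=266: (4,1) in TLB -> HIT
vaddr=270: (4,1) in TLB -> HIT

Answer: MISS MISS HIT HIT HIT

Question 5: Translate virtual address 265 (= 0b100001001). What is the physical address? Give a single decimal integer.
vaddr = 265 = 0b100001001
Split: l1_idx=4, l2_idx=1, offset=1
L1[4] = 1
L2[1][1] = 72
paddr = 72 * 8 + 1 = 577

Answer: 577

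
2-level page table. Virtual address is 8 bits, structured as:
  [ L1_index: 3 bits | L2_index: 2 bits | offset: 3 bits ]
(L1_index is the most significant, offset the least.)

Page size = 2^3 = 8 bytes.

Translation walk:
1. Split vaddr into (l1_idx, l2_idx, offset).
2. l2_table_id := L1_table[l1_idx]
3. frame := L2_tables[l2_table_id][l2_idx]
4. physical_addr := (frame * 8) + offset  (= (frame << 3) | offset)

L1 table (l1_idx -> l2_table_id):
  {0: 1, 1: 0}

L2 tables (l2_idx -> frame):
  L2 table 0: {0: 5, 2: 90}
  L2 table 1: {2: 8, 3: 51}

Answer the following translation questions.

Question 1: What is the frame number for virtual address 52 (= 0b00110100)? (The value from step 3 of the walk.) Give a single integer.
Answer: 90

Derivation:
vaddr = 52: l1_idx=1, l2_idx=2
L1[1] = 0; L2[0][2] = 90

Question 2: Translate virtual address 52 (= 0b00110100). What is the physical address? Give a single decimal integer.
Answer: 724

Derivation:
vaddr = 52 = 0b00110100
Split: l1_idx=1, l2_idx=2, offset=4
L1[1] = 0
L2[0][2] = 90
paddr = 90 * 8 + 4 = 724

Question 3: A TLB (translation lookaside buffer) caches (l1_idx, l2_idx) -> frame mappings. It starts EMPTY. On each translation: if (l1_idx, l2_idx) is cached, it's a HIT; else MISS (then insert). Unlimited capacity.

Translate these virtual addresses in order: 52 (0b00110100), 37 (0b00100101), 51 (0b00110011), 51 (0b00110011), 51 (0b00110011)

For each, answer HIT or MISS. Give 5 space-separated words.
Answer: MISS MISS HIT HIT HIT

Derivation:
vaddr=52: (1,2) not in TLB -> MISS, insert
vaddr=37: (1,0) not in TLB -> MISS, insert
vaddr=51: (1,2) in TLB -> HIT
vaddr=51: (1,2) in TLB -> HIT
vaddr=51: (1,2) in TLB -> HIT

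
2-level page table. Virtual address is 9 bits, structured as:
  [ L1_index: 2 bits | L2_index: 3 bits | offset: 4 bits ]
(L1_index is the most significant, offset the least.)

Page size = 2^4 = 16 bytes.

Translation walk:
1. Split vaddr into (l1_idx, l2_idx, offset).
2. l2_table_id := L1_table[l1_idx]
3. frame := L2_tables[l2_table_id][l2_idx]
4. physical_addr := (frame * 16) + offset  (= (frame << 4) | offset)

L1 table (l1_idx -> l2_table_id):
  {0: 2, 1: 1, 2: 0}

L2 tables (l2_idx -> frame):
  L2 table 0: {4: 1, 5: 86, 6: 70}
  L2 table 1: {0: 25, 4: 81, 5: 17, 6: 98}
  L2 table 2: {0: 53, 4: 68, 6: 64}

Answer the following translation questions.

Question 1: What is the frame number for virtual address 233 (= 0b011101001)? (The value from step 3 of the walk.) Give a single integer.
Answer: 98

Derivation:
vaddr = 233: l1_idx=1, l2_idx=6
L1[1] = 1; L2[1][6] = 98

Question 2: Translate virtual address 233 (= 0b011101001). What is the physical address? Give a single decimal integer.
vaddr = 233 = 0b011101001
Split: l1_idx=1, l2_idx=6, offset=9
L1[1] = 1
L2[1][6] = 98
paddr = 98 * 16 + 9 = 1577

Answer: 1577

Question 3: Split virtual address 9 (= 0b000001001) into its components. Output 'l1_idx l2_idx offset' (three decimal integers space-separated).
vaddr = 9 = 0b000001001
  top 2 bits -> l1_idx = 0
  next 3 bits -> l2_idx = 0
  bottom 4 bits -> offset = 9

Answer: 0 0 9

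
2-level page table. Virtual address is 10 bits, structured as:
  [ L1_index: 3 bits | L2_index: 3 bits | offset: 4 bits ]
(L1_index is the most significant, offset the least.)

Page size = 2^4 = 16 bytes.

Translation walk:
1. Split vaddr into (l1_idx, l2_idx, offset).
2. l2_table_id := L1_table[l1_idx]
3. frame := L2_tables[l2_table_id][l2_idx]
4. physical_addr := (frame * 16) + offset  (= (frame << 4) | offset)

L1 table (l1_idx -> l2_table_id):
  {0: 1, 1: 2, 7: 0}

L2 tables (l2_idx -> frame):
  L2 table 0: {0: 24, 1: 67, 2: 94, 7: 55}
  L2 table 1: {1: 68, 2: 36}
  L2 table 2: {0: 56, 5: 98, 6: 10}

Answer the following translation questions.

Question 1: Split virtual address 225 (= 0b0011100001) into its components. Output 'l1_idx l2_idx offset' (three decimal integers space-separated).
Answer: 1 6 1

Derivation:
vaddr = 225 = 0b0011100001
  top 3 bits -> l1_idx = 1
  next 3 bits -> l2_idx = 6
  bottom 4 bits -> offset = 1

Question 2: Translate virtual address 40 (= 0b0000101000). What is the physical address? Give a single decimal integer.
Answer: 584

Derivation:
vaddr = 40 = 0b0000101000
Split: l1_idx=0, l2_idx=2, offset=8
L1[0] = 1
L2[1][2] = 36
paddr = 36 * 16 + 8 = 584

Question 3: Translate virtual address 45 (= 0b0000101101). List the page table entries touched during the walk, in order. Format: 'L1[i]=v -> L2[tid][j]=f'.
Answer: L1[0]=1 -> L2[1][2]=36

Derivation:
vaddr = 45 = 0b0000101101
Split: l1_idx=0, l2_idx=2, offset=13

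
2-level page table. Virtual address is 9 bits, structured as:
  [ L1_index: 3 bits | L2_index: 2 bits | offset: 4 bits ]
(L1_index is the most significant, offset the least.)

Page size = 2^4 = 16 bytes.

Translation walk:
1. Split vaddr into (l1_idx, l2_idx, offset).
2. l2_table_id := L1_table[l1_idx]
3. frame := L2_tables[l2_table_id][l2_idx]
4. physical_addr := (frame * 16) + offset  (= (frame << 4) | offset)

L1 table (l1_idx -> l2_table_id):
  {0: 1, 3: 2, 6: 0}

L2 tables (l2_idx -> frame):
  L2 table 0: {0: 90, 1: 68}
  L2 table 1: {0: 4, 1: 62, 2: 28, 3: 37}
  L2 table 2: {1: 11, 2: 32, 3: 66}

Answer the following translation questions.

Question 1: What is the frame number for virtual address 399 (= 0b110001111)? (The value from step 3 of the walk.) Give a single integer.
Answer: 90

Derivation:
vaddr = 399: l1_idx=6, l2_idx=0
L1[6] = 0; L2[0][0] = 90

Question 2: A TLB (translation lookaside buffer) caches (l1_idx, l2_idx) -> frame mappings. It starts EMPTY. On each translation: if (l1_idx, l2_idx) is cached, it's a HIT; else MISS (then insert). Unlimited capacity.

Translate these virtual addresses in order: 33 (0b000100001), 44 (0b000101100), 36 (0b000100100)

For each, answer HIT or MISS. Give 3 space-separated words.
Answer: MISS HIT HIT

Derivation:
vaddr=33: (0,2) not in TLB -> MISS, insert
vaddr=44: (0,2) in TLB -> HIT
vaddr=36: (0,2) in TLB -> HIT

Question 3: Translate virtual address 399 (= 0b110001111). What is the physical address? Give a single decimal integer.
Answer: 1455

Derivation:
vaddr = 399 = 0b110001111
Split: l1_idx=6, l2_idx=0, offset=15
L1[6] = 0
L2[0][0] = 90
paddr = 90 * 16 + 15 = 1455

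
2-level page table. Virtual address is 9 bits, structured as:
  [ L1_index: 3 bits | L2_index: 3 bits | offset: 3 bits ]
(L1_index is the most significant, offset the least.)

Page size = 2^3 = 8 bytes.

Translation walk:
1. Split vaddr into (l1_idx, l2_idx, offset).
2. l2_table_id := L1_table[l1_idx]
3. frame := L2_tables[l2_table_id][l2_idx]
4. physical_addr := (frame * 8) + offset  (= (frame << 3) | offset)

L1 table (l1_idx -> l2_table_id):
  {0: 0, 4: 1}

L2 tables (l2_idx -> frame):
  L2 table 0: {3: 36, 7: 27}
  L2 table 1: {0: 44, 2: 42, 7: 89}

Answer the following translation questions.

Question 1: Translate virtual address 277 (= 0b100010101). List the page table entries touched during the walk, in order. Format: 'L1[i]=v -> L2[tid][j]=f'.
Answer: L1[4]=1 -> L2[1][2]=42

Derivation:
vaddr = 277 = 0b100010101
Split: l1_idx=4, l2_idx=2, offset=5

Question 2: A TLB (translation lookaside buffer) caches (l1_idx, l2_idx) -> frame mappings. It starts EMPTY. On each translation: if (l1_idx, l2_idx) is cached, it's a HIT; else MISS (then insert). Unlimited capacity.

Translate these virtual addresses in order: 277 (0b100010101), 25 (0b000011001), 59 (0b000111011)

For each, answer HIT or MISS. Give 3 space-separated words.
vaddr=277: (4,2) not in TLB -> MISS, insert
vaddr=25: (0,3) not in TLB -> MISS, insert
vaddr=59: (0,7) not in TLB -> MISS, insert

Answer: MISS MISS MISS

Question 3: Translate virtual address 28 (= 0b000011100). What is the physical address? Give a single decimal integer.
vaddr = 28 = 0b000011100
Split: l1_idx=0, l2_idx=3, offset=4
L1[0] = 0
L2[0][3] = 36
paddr = 36 * 8 + 4 = 292

Answer: 292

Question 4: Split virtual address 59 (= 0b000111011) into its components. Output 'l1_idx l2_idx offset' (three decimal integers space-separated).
vaddr = 59 = 0b000111011
  top 3 bits -> l1_idx = 0
  next 3 bits -> l2_idx = 7
  bottom 3 bits -> offset = 3

Answer: 0 7 3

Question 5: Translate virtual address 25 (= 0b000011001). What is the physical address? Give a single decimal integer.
Answer: 289

Derivation:
vaddr = 25 = 0b000011001
Split: l1_idx=0, l2_idx=3, offset=1
L1[0] = 0
L2[0][3] = 36
paddr = 36 * 8 + 1 = 289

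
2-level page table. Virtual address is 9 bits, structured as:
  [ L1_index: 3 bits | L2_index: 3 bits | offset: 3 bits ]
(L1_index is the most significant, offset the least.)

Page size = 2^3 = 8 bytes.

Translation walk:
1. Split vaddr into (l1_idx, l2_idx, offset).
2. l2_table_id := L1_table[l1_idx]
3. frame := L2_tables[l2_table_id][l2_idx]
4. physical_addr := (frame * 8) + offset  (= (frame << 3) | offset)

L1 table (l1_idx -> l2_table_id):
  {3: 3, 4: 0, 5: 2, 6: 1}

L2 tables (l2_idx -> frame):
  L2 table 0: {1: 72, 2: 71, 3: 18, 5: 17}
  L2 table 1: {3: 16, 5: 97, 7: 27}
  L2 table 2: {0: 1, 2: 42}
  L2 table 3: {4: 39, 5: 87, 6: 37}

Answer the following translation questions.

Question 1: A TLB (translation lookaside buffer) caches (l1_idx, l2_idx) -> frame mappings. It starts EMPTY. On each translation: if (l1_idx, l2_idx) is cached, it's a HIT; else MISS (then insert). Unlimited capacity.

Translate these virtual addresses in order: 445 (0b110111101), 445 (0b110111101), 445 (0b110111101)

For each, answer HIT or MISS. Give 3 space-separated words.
Answer: MISS HIT HIT

Derivation:
vaddr=445: (6,7) not in TLB -> MISS, insert
vaddr=445: (6,7) in TLB -> HIT
vaddr=445: (6,7) in TLB -> HIT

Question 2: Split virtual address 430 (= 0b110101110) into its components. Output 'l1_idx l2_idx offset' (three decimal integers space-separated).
Answer: 6 5 6

Derivation:
vaddr = 430 = 0b110101110
  top 3 bits -> l1_idx = 6
  next 3 bits -> l2_idx = 5
  bottom 3 bits -> offset = 6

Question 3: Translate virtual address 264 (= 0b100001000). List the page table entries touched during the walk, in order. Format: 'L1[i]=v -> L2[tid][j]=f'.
Answer: L1[4]=0 -> L2[0][1]=72

Derivation:
vaddr = 264 = 0b100001000
Split: l1_idx=4, l2_idx=1, offset=0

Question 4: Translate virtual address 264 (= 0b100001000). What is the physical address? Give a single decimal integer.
Answer: 576

Derivation:
vaddr = 264 = 0b100001000
Split: l1_idx=4, l2_idx=1, offset=0
L1[4] = 0
L2[0][1] = 72
paddr = 72 * 8 + 0 = 576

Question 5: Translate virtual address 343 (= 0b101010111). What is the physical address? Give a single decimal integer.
Answer: 343

Derivation:
vaddr = 343 = 0b101010111
Split: l1_idx=5, l2_idx=2, offset=7
L1[5] = 2
L2[2][2] = 42
paddr = 42 * 8 + 7 = 343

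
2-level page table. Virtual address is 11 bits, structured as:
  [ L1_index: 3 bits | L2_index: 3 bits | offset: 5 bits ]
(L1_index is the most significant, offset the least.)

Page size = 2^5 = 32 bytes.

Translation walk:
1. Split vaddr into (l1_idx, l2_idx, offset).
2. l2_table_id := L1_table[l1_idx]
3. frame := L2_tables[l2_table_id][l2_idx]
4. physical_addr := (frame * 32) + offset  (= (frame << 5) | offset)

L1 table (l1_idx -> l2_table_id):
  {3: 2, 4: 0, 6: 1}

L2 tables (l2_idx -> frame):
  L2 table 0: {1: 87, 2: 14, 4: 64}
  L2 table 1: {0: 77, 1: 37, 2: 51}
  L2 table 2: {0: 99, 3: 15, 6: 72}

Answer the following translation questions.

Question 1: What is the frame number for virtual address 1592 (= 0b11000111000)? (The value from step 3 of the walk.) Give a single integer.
vaddr = 1592: l1_idx=6, l2_idx=1
L1[6] = 1; L2[1][1] = 37

Answer: 37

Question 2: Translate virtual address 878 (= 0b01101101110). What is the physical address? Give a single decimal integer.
Answer: 494

Derivation:
vaddr = 878 = 0b01101101110
Split: l1_idx=3, l2_idx=3, offset=14
L1[3] = 2
L2[2][3] = 15
paddr = 15 * 32 + 14 = 494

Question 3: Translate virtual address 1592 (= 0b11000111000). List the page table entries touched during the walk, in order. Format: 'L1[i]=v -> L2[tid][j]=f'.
Answer: L1[6]=1 -> L2[1][1]=37

Derivation:
vaddr = 1592 = 0b11000111000
Split: l1_idx=6, l2_idx=1, offset=24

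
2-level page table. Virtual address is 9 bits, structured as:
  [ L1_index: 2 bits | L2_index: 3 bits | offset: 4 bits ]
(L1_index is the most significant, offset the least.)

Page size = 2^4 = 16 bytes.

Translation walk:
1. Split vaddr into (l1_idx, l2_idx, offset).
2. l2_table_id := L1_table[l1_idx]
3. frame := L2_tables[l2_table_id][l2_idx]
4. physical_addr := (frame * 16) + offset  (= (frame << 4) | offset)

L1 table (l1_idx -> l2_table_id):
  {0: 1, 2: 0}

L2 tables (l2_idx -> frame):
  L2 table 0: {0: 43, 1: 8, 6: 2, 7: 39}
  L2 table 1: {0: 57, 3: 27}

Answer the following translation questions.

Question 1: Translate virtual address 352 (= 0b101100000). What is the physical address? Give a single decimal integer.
Answer: 32

Derivation:
vaddr = 352 = 0b101100000
Split: l1_idx=2, l2_idx=6, offset=0
L1[2] = 0
L2[0][6] = 2
paddr = 2 * 16 + 0 = 32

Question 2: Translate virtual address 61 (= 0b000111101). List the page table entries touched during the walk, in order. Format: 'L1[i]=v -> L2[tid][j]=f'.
Answer: L1[0]=1 -> L2[1][3]=27

Derivation:
vaddr = 61 = 0b000111101
Split: l1_idx=0, l2_idx=3, offset=13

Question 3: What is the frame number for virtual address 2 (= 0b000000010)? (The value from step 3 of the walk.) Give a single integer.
vaddr = 2: l1_idx=0, l2_idx=0
L1[0] = 1; L2[1][0] = 57

Answer: 57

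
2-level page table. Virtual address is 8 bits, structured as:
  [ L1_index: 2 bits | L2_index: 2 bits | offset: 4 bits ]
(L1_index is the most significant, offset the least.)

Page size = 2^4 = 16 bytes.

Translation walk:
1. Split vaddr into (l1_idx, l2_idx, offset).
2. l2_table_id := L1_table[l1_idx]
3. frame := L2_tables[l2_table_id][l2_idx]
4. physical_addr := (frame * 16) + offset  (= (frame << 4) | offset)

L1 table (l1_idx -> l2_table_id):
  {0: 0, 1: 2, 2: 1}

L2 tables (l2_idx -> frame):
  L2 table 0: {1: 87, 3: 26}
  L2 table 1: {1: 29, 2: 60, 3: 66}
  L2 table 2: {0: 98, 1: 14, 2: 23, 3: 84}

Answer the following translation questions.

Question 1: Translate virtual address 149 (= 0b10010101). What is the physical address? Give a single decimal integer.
vaddr = 149 = 0b10010101
Split: l1_idx=2, l2_idx=1, offset=5
L1[2] = 1
L2[1][1] = 29
paddr = 29 * 16 + 5 = 469

Answer: 469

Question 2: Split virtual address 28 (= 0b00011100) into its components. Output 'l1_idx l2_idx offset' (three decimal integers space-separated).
Answer: 0 1 12

Derivation:
vaddr = 28 = 0b00011100
  top 2 bits -> l1_idx = 0
  next 2 bits -> l2_idx = 1
  bottom 4 bits -> offset = 12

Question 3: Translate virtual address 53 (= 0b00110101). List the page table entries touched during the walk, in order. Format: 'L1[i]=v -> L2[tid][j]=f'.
Answer: L1[0]=0 -> L2[0][3]=26

Derivation:
vaddr = 53 = 0b00110101
Split: l1_idx=0, l2_idx=3, offset=5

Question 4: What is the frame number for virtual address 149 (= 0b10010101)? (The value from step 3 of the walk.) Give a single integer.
vaddr = 149: l1_idx=2, l2_idx=1
L1[2] = 1; L2[1][1] = 29

Answer: 29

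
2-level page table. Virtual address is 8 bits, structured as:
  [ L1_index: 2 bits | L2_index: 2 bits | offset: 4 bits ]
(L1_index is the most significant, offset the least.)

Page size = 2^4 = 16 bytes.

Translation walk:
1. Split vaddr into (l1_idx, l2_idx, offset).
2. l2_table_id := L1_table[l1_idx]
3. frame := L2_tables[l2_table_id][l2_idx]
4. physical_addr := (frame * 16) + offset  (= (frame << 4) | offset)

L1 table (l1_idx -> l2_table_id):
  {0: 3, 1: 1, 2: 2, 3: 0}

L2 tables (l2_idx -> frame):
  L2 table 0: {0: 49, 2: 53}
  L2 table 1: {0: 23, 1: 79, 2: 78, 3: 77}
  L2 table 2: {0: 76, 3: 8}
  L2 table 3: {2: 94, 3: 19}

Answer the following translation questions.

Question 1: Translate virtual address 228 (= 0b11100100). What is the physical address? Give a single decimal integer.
vaddr = 228 = 0b11100100
Split: l1_idx=3, l2_idx=2, offset=4
L1[3] = 0
L2[0][2] = 53
paddr = 53 * 16 + 4 = 852

Answer: 852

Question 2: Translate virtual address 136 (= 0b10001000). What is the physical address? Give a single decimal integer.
vaddr = 136 = 0b10001000
Split: l1_idx=2, l2_idx=0, offset=8
L1[2] = 2
L2[2][0] = 76
paddr = 76 * 16 + 8 = 1224

Answer: 1224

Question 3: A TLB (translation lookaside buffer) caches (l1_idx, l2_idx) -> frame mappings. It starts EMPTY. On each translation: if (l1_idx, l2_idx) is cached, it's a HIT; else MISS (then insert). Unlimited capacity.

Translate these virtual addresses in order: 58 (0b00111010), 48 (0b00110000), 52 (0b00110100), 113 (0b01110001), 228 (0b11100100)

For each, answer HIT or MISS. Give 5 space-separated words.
vaddr=58: (0,3) not in TLB -> MISS, insert
vaddr=48: (0,3) in TLB -> HIT
vaddr=52: (0,3) in TLB -> HIT
vaddr=113: (1,3) not in TLB -> MISS, insert
vaddr=228: (3,2) not in TLB -> MISS, insert

Answer: MISS HIT HIT MISS MISS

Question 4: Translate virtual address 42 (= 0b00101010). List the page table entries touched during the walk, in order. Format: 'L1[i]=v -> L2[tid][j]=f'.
Answer: L1[0]=3 -> L2[3][2]=94

Derivation:
vaddr = 42 = 0b00101010
Split: l1_idx=0, l2_idx=2, offset=10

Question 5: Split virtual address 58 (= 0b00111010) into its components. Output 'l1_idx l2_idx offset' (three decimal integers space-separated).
Answer: 0 3 10

Derivation:
vaddr = 58 = 0b00111010
  top 2 bits -> l1_idx = 0
  next 2 bits -> l2_idx = 3
  bottom 4 bits -> offset = 10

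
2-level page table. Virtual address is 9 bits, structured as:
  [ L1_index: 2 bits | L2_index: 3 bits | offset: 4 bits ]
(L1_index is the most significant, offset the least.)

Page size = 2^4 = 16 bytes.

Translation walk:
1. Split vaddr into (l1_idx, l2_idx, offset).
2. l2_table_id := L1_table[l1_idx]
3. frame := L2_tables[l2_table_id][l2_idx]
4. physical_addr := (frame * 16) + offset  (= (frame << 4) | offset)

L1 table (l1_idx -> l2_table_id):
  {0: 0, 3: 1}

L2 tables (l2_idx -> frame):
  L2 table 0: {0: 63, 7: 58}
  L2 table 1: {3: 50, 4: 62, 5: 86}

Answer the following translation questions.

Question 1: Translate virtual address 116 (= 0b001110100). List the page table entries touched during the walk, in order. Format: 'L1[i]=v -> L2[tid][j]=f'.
vaddr = 116 = 0b001110100
Split: l1_idx=0, l2_idx=7, offset=4

Answer: L1[0]=0 -> L2[0][7]=58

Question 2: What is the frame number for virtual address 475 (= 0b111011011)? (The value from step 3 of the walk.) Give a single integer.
vaddr = 475: l1_idx=3, l2_idx=5
L1[3] = 1; L2[1][5] = 86

Answer: 86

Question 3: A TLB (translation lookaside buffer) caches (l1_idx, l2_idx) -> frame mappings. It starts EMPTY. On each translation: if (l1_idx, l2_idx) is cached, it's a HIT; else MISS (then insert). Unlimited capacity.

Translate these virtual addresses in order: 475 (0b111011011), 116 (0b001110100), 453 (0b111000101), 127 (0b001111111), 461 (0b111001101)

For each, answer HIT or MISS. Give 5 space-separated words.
Answer: MISS MISS MISS HIT HIT

Derivation:
vaddr=475: (3,5) not in TLB -> MISS, insert
vaddr=116: (0,7) not in TLB -> MISS, insert
vaddr=453: (3,4) not in TLB -> MISS, insert
vaddr=127: (0,7) in TLB -> HIT
vaddr=461: (3,4) in TLB -> HIT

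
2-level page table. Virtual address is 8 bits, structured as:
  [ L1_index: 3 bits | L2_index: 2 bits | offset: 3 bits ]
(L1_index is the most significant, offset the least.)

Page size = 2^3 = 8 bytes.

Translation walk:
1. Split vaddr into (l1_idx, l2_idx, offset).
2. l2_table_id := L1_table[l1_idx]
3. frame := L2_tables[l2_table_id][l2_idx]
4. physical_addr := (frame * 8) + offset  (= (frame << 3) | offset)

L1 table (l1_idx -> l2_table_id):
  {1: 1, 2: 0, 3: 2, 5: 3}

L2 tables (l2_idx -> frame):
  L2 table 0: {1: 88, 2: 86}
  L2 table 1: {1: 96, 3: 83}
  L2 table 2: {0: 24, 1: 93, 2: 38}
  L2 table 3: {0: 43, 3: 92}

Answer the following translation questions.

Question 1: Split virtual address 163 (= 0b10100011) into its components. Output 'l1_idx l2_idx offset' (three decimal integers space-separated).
vaddr = 163 = 0b10100011
  top 3 bits -> l1_idx = 5
  next 2 bits -> l2_idx = 0
  bottom 3 bits -> offset = 3

Answer: 5 0 3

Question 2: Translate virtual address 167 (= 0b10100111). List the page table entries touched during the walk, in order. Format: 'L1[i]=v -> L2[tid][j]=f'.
Answer: L1[5]=3 -> L2[3][0]=43

Derivation:
vaddr = 167 = 0b10100111
Split: l1_idx=5, l2_idx=0, offset=7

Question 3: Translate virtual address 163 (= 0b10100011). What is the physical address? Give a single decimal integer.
vaddr = 163 = 0b10100011
Split: l1_idx=5, l2_idx=0, offset=3
L1[5] = 3
L2[3][0] = 43
paddr = 43 * 8 + 3 = 347

Answer: 347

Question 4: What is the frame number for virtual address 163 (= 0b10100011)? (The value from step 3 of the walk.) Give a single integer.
Answer: 43

Derivation:
vaddr = 163: l1_idx=5, l2_idx=0
L1[5] = 3; L2[3][0] = 43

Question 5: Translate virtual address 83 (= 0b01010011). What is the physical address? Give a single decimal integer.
vaddr = 83 = 0b01010011
Split: l1_idx=2, l2_idx=2, offset=3
L1[2] = 0
L2[0][2] = 86
paddr = 86 * 8 + 3 = 691

Answer: 691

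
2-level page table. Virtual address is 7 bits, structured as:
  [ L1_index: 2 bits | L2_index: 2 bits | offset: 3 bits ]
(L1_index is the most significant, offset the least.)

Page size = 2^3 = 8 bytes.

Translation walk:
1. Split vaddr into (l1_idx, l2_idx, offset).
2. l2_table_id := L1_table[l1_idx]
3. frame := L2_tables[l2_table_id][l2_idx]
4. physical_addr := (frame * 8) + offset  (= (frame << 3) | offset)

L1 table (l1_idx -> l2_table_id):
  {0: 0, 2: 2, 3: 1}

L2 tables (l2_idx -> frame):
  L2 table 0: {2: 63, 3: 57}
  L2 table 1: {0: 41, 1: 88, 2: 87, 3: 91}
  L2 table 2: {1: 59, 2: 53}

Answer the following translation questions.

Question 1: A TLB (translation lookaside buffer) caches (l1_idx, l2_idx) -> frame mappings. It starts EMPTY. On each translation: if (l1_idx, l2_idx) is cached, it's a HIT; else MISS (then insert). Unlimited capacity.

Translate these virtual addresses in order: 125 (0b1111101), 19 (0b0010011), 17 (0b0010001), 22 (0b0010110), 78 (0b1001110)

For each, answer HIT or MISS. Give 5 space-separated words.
Answer: MISS MISS HIT HIT MISS

Derivation:
vaddr=125: (3,3) not in TLB -> MISS, insert
vaddr=19: (0,2) not in TLB -> MISS, insert
vaddr=17: (0,2) in TLB -> HIT
vaddr=22: (0,2) in TLB -> HIT
vaddr=78: (2,1) not in TLB -> MISS, insert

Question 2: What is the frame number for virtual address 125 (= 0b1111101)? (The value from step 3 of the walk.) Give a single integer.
vaddr = 125: l1_idx=3, l2_idx=3
L1[3] = 1; L2[1][3] = 91

Answer: 91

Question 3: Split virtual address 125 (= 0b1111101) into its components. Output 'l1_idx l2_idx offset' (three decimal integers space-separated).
Answer: 3 3 5

Derivation:
vaddr = 125 = 0b1111101
  top 2 bits -> l1_idx = 3
  next 2 bits -> l2_idx = 3
  bottom 3 bits -> offset = 5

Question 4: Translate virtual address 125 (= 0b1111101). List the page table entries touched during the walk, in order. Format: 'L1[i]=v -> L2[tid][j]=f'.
vaddr = 125 = 0b1111101
Split: l1_idx=3, l2_idx=3, offset=5

Answer: L1[3]=1 -> L2[1][3]=91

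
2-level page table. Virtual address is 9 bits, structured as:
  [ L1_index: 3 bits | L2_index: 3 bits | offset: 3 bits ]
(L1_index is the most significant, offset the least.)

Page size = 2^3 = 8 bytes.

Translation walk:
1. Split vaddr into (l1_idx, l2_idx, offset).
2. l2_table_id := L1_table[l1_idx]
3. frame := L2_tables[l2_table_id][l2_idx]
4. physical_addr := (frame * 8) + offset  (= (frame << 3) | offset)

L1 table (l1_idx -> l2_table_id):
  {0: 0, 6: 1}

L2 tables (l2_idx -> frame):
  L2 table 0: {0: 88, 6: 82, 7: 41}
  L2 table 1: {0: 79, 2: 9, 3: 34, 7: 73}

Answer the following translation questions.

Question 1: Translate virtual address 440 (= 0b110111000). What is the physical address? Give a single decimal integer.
Answer: 584

Derivation:
vaddr = 440 = 0b110111000
Split: l1_idx=6, l2_idx=7, offset=0
L1[6] = 1
L2[1][7] = 73
paddr = 73 * 8 + 0 = 584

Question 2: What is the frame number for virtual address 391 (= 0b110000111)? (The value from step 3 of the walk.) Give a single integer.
Answer: 79

Derivation:
vaddr = 391: l1_idx=6, l2_idx=0
L1[6] = 1; L2[1][0] = 79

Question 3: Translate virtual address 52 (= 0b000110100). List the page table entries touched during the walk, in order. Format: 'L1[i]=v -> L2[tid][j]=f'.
vaddr = 52 = 0b000110100
Split: l1_idx=0, l2_idx=6, offset=4

Answer: L1[0]=0 -> L2[0][6]=82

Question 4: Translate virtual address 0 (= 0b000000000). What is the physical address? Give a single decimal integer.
vaddr = 0 = 0b000000000
Split: l1_idx=0, l2_idx=0, offset=0
L1[0] = 0
L2[0][0] = 88
paddr = 88 * 8 + 0 = 704

Answer: 704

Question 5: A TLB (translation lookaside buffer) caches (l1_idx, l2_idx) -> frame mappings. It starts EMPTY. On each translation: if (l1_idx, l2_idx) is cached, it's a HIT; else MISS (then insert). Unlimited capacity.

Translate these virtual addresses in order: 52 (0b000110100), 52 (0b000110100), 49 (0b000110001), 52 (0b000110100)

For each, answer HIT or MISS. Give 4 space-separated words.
vaddr=52: (0,6) not in TLB -> MISS, insert
vaddr=52: (0,6) in TLB -> HIT
vaddr=49: (0,6) in TLB -> HIT
vaddr=52: (0,6) in TLB -> HIT

Answer: MISS HIT HIT HIT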